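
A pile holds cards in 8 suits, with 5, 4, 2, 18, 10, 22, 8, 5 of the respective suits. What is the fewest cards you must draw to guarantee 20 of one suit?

72

In the worst case you take as many as possible of each suit without reaching 20: 5 + 4 + 2 + 18 + 10 + 19 + 8 + 5 = 71.
The next one must give 20 of some suit, so 71 + 1 = 72.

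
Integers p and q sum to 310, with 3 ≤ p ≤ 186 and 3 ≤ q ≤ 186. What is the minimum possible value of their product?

For a fixed sum, pq is smallest when p and q are as far apart as possible.
The extreme feasible split is p = 124, q = 186, giving pq = 23064.

23064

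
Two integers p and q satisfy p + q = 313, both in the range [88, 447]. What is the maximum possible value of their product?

24492

For a fixed sum, the product pq is largest when p and q are as close as possible.
Taking p = 156 and q = 157 (both in [88, 447]) gives pq = 24492.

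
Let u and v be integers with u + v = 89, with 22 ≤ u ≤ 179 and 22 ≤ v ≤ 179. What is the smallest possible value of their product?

1474

For a fixed sum, uv is smallest when u and v are as far apart as possible.
The extreme feasible split is u = 22, v = 67, giving uv = 1474.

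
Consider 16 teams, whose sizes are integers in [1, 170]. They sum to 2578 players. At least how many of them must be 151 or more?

9

If only k of them are at least 151, the other 16 − k are at most 150, so the total is at most k·170 + (16 − k)·150.
This must reach 2578, so k·170 + (16 − k)·150 ≥ 2578, giving k ≥ 9.
Exactly 9 works: 9 values at 170 and 7 at 150 total 2580; lower one of the high values by 2 (still ≥ 151) to hit 2578.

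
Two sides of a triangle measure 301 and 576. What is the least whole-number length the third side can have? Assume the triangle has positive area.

The third side must exceed |301 − 576| = 275.
The smallest integer above 275 is 276.

276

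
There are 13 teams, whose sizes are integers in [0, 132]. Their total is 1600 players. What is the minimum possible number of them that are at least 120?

5

Suppose at most 13 − j of them reach 120; then j values are ≤ 119 and the rest ≤ 132.
The total is then ≤ 119·j + 132·(13 − j) = 1716 − 13j. For this to be ≥ 1600 we need j ≤ 8, so at least 13 − 8 = 5 must reach 120.
Exactly 5 works: 5 values at 132 and 8 at 119 total 1612; lower one of the high values by 12 (still ≥ 120) to hit 1600.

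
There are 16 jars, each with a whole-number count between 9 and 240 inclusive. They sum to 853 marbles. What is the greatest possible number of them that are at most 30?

14

Suppose k of them are at most 30. Those contribute at most 30 each and the rest at most 240 each.
So the total is at most 30k + 240(16 − k) = 3840 − 210k. This must still be ≥ 853, so k ≤ 14.
k = 14 is achieved by 14 values at 30 and 2 at 240, total 900; lower one of the 240's by 47 (still > 30) to reach 853.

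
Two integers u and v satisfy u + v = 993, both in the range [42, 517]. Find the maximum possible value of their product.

With u + v fixed, uv peaks when the two are closest together.
Taking u = 496 and v = 497 (both in [42, 517]) gives uv = 246512.

246512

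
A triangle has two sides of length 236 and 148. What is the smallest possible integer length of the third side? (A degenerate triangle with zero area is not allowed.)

89

The third side must exceed |236 − 148| = 88.
The smallest integer above 88 is 89.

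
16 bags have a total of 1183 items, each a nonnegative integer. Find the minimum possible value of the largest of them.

74

Some value must be at least ⌈1183/16⌉ = 74, since 16 × 73 = 1168 < 1183.
Taking 1 copy of 73 and 15 copies of 74 gives exactly 1183, so 74 is attained.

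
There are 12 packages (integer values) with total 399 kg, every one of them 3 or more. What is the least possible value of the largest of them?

The average is 399/12 > 33, so not all 12 can be 33 or less; the largest is ≥ 34.
Equality holds with 3 values of 34 and 9 values of 33.

34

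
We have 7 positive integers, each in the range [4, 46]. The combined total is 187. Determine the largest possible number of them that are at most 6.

Each value at 6 or below falls at least 46 − 6 = 40 short of the ceiling 46.
The ceiling total is 7 × 46 = 322, and we need 187, so at most ⌊(322 − 187)/40⌋ = 3 can be that low.
k = 3 is achieved by 3 values at 6 and 4 at 46, total 202; lower one of the 46's by 15 (still > 6) to reach 187.

3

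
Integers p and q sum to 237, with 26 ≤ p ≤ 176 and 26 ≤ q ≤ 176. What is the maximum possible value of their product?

14042

With p + q fixed, pq peaks when the two are closest together.
Taking p = 118 and q = 119 (both in [26, 176]) gives pq = 14042.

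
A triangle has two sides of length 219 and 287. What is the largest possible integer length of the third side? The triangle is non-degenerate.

The third side must be less than 219 + 287 = 506.
The largest integer below 506 is 505.

505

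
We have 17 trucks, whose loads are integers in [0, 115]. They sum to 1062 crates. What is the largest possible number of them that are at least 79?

If k of the values are ≥ 79, the total is ≥ 79k + 0(17 − k).
Setting 79k + 0(17 − k) ≤ 1062 gives 79k ≤ 1062, so k ≤ 13.
k = 13 is achieved by 13 values at 79 and 4 at 0, total 1027; add 35 to one value (staying below 79) to reach 1062.

13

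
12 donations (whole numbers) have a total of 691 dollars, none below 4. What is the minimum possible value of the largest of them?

The average is 691/12 > 57, so not all 12 can be 57 or less; the largest is ≥ 58.
Equality holds with 7 values of 58 and 5 values of 57.

58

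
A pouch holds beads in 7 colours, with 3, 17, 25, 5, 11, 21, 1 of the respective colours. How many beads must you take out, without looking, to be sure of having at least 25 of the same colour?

In the worst case you take as many as possible of each colour without reaching 25: 3 + 17 + 24 + 5 + 11 + 21 + 1 = 82.
The next one must give 25 of some colour, so 82 + 1 = 83.

83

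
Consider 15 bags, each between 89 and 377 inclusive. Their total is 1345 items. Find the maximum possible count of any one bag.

Maximizing one value means minimizing the remaining 14.
The other 14 contribute at least 14 × 89 = 1246, leaving at most 1345 − 1246 = 99.
Since 99 ≤ 377, this is achievable: one at 99 and 14 at 89.

99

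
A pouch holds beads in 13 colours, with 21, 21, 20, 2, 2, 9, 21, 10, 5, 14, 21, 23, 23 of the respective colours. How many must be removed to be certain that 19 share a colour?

169

In the worst case you take as many as possible of each colour without reaching 19: 18 + 18 + 18 + 2 + 2 + 9 + 18 + 10 + 5 + 14 + 18 + 18 + 18 = 168.
The next one must give 19 of some colour, so 168 + 1 = 169.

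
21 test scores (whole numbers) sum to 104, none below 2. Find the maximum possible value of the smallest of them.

4

The 21 values sum to 104, so their minimum is at most ⌊104/21⌋ = 4.
Taking 1 copy of 4 and 20 copies of 5 gives exactly 104, so 4 is attained.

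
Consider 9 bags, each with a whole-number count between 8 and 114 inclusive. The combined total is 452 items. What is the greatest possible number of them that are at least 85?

4

If k of the values are ≥ 85, the total is ≥ 85k + 8(9 − k).
Setting 85k + 8(9 − k) ≤ 452 gives 77k ≤ 380, so k ≤ 4.
k = 4 is achieved by 4 values at 85 and 5 at 8, total 380; add 72 to one value (staying below 85) to reach 452.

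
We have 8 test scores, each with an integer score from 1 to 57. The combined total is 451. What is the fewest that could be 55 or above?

Each value short of 55 is at most 54, costing at least 57 − 54 = 3 against the maximum total of 456.
We can afford to lose at most 456 − 451 = 5, so at most ⌊5/3⌋ = 1 fall short, and at least 7 are ≥ 55.
Exactly 7 works: 7 values at 57 and 1 at 54 total 453; lower one of the high values by 2 (still ≥ 55) to hit 451.

7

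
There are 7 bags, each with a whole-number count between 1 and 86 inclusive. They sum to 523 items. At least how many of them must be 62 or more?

If only k of them are at least 62, the other 7 − k are at most 61, so the total is at most k·86 + (7 − k)·61.
This must reach 523, so k·86 + (7 − k)·61 ≥ 523, giving k ≥ 4.
Exactly 4 works: 4 values at 86 and 3 at 61 total 527; lower one of the high values by 4 (still ≥ 62) to hit 523.

4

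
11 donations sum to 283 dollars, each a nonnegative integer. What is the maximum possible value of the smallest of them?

The 11 values sum to 283, so their minimum is at most ⌊283/11⌋ = 25.
Achievable: 3 of them at 25 and 8 at 26 total 283.

25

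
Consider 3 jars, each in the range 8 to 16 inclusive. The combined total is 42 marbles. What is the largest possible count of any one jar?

Maximizing one value means minimizing the remaining 2.
The other 2 contribute at least 2 × 8 = 16, leaving at most 42 − 16 = 26.
But each jar is capped at 16, so the maximum is 16.
Achievable: one at 16 and the other 2 totalling 26, which fits since 2 × 8 ≤ 26 ≤ 2 × 16.

16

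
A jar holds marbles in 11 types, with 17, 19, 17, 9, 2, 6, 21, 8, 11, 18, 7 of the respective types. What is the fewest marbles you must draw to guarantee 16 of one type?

119

In the worst case you take as many as possible of each type without reaching 16: 15 + 15 + 15 + 9 + 2 + 6 + 15 + 8 + 11 + 15 + 7 = 118.
The next one must give 16 of some type, so 118 + 1 = 119.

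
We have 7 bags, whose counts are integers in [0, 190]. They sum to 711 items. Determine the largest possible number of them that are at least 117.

With k values at 117 or above and the rest at least 0, the sum is at least 0 + 117k.
Since the sum is 711, we need 117k ≤ 711, i.e. k ≤ 6.
k = 6 is achieved by 6 values at 117 and 1 at 0, total 702; add 9 to one value (staying below 117) to reach 711.

6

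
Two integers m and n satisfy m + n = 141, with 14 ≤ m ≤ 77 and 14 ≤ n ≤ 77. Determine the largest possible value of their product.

4970

mn = m(141 − m) is maximized when m is as near 141/2 as the bounds allow.
Taking m = 70 and n = 71 (both in [14, 77]) gives mn = 4970.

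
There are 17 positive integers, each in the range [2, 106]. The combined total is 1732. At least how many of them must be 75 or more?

If only k of them are at least 75, the other 17 − k are at most 74, so the total is at most k·106 + (17 − k)·74.
This must reach 1732, so k·106 + (17 − k)·74 ≥ 1732, giving k ≥ 15.
Exactly 15 works: 15 values at 106 and 2 at 74 total 1738; lower one of the high values by 6 (still ≥ 75) to hit 1732.

15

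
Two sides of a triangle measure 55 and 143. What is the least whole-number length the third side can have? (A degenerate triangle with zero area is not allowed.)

The third side must exceed |55 − 143| = 88.
The smallest integer above 88 is 89.

89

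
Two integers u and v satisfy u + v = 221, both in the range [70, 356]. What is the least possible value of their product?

Since u + v is fixed, pushing one of them to its bound minimizes the product.
The extreme feasible split is u = 70, v = 151, giving uv = 10570.

10570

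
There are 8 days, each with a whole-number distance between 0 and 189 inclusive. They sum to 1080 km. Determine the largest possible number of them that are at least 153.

7

If k of the values are ≥ 153, the total is ≥ 153k + 0(8 − k).
Setting 153k + 0(8 − k) ≤ 1080 gives 153k ≤ 1080, so k ≤ 7.
k = 7 is achieved by 7 values at 153 and 1 at 0, total 1071; add 9 to one value (staying below 153) to reach 1080.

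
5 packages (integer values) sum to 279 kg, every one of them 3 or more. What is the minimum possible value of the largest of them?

56

The 5 values sum to 279, so their maximum is at least ⌈279/5⌉ = 56.
Equality holds with 4 values of 56 and 1 value of 55.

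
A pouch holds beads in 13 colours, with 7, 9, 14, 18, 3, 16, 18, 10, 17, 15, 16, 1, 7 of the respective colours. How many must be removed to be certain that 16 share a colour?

142

In the worst case you take as many as possible of each colour without reaching 16: 7 + 9 + 14 + 15 + 3 + 15 + 15 + 10 + 15 + 15 + 15 + 1 + 7 = 141.
The next one must give 16 of some colour, so 141 + 1 = 142.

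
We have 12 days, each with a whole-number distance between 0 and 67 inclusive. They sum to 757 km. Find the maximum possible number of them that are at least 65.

11

With k values at 65 or above and the rest at least 0, the sum is at least 0 + 65k.
Since the sum is 757, we need 65k ≤ 757, i.e. k ≤ 11.
k = 11 is achieved by 11 values at 65 and 1 at 0, total 715; add 42 to one value (staying below 65) to reach 757.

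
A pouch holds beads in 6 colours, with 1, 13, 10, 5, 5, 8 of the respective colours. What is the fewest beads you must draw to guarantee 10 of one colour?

38

In the worst case you take as many as possible of each colour without reaching 10: 1 + 9 + 9 + 5 + 5 + 8 = 37.
The next one must give 10 of some colour, so 37 + 1 = 38.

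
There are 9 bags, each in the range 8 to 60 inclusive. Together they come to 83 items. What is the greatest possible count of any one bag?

To make one bag as large as possible, make the other 8 as small as possible.
The other 8 contribute at least 8 × 8 = 64, leaving at most 83 − 64 = 19.
Since 19 ≤ 60, this is achievable: one at 19 and 8 at 8.

19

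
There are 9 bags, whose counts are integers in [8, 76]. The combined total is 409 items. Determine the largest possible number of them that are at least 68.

5

With k values at 68 or above and the rest at least 8, the sum is at least 72 + 60k.
Since the sum is 409, we need 60k ≤ 337, i.e. k ≤ 5.
k = 5 is achieved by 5 values at 68 and 4 at 8, total 372; add 37 to one value (staying below 68) to reach 409.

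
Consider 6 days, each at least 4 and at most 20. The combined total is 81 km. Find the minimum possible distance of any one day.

Minimizing one value means maximizing the remaining 5.
The other 5 can take up 5 × 20 = 100 ≥ 81 − 4, so one day can sit at its floor of 4.
Achievable: one at 4 and the other 5 totalling 77, which fits since 5 × 4 ≤ 77 ≤ 5 × 20.

4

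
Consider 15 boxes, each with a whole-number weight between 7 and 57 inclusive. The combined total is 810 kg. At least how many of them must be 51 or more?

9

Suppose at most 15 − j of them reach 51; then j values are ≤ 50 and the rest ≤ 57.
The total is then ≤ 50·j + 57·(15 − j) = 855 − 7j. For this to be ≥ 810 we need j ≤ 6, so at least 15 − 6 = 9 must reach 51.
Exactly 9 works: 9 values at 57 and 6 at 50 total 813; lower one of the high values by 3 (still ≥ 51) to hit 810.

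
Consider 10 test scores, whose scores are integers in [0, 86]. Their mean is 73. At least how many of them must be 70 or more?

The total is 10 × 73 = 730.
If only k of them are at least 70, the other 10 − k are at most 69, so the total is at most k·86 + (10 − k)·69.
This must reach 730, so k·86 + (10 − k)·69 ≥ 730, giving k ≥ 3.
Exactly 3 works: 3 values at 86 and 7 at 69 total 741; lower one of the high values by 11 (still ≥ 70) to hit 730.

3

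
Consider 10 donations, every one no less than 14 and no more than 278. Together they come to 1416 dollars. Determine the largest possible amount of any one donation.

278

Maximizing one value means minimizing the remaining 9.
The other 9 contribute at least 9 × 14 = 126, leaving at most 1416 − 126 = 1290.
But each donation is capped at 278, so the maximum is 278.
Achievable: one at 278 and the other 9 totalling 1138, which fits since 9 × 14 ≤ 1138 ≤ 9 × 278.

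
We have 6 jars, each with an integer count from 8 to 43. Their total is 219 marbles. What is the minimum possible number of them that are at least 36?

2

Suppose at most 6 − j of them reach 36; then j values are ≤ 35 and the rest ≤ 43.
The total is then ≤ 35·j + 43·(6 − j) = 258 − 8j. For this to be ≥ 219 we need j ≤ 4, so at least 6 − 4 = 2 must reach 36.
Exactly 2 works: 2 values at 43 and 4 at 35 total 226; lower one of the high values by 7 (still ≥ 36) to hit 219.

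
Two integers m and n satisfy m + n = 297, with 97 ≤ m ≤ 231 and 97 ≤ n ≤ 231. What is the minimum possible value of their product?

19400

mn = m(297 − m) is concave in m, so over [97, 200] it is minimized at an endpoint.
At the endpoint m = 97, n = 297 − 97 = 200, so mn = 97 × 200 = 19400.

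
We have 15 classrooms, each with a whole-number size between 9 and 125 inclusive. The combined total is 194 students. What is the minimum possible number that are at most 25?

If only k of them are at most 25, the other 15 − k are at least 26, so the total is at least (15 − k)·26 + k·9.
This is ≤ 194, so (15 − k)·26 + 9k ≤ 194, which gives k ≥ 12.
Exactly 12 works: 12 values at 9 and 3 at 26 total 186; raise one of the low values by 8 (still ≤ 25) to hit 194.

12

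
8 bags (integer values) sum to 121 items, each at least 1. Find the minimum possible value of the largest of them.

16

The 8 values sum to 121, so their maximum is at least ⌈121/8⌉ = 16.
Achievable: 1 of them at 16 and 7 at 15 total 121.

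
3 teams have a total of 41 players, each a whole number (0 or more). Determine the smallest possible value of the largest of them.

14

Some value must be at least ⌈41/3⌉ = 14, since 3 × 13 = 39 < 41.
Taking 1 copy of 13 and 2 copies of 14 gives exactly 41, so 14 is attained.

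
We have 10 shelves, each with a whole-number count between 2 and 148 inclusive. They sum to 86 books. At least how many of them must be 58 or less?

Let j be the number exceeding 58. Then the total is ≥ 59·j + 2·(10 − j) = 20 + 57j.
So 57j ≤ 66 and j ≤ 1; hence at least 10 − 1 = 9 are ≤ 58.
Exactly 9 works: 9 values at 2 and 1 at 59 total 77; raise one of the low values by 9 (still ≤ 58) to hit 86.

9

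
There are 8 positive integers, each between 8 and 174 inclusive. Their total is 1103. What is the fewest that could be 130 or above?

2

Suppose at most 8 − j of them reach 130; then j values are ≤ 129 and the rest ≤ 174.
The total is then ≤ 129·j + 174·(8 − j) = 1392 − 45j. For this to be ≥ 1103 we need j ≤ 6, so at least 8 − 6 = 2 must reach 130.
Exactly 2 works: 2 values at 174 and 6 at 129 total 1122; lower one of the high values by 19 (still ≥ 130) to hit 1103.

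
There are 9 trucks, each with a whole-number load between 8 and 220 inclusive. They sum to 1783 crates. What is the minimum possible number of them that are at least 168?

6

If only k of them are at least 168, the other 9 − k are at most 167, so the total is at most k·220 + (9 − k)·167.
This must reach 1783, so k·220 + (9 − k)·167 ≥ 1783, giving k ≥ 6.
Exactly 6 works: 6 values at 220 and 3 at 167 total 1821; lower one of the high values by 38 (still ≥ 168) to hit 1783.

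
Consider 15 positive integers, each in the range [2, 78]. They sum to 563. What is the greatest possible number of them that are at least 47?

With k values at 47 or above and the rest at least 2, the sum is at least 30 + 45k.
Since the sum is 563, we need 45k ≤ 533, i.e. k ≤ 11.
k = 11 is achieved by 11 values at 47 and 4 at 2, total 525; add 38 to one value (staying below 47) to reach 563.

11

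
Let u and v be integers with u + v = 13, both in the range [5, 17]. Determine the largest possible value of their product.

42

uv = u(13 − u) is maximized when u is as near 13/2 as the bounds allow.
Taking u = 6 and v = 7 (both in [5, 17]) gives uv = 42.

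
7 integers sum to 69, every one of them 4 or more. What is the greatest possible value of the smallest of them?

9

The 7 values sum to 69, so their minimum is at most ⌊69/7⌋ = 9.
Equality holds with 1 value of 9 and 6 values of 10.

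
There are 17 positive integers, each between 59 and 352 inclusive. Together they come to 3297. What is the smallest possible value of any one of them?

59

Minimizing one value means maximizing the remaining 16.
The other 16 can take up 16 × 352 = 5632 ≥ 3297 − 59, so one integer can sit at its floor of 59.
Achievable: one at 59 and the other 16 totalling 3238, which fits since 16 × 59 ≤ 3238 ≤ 16 × 352.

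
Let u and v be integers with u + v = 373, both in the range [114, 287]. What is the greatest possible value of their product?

With u + v fixed, uv peaks when the two are closest together.
Taking u = 186 and v = 187 (both in [114, 287]) gives uv = 34782.

34782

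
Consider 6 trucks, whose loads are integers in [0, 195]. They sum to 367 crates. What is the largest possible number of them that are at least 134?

Suppose k of them are at least 134. Those contribute at least 134 each and the other 6 − k at least 0 each.
So the total is at least 134k + 0(6 − k) = 0 + 134k. This must be ≤ 367, giving k ≤ 2.
k = 2 is achieved by 2 values at 134 and 4 at 0, total 268; add 99 to one value (staying below 134) to reach 367.

2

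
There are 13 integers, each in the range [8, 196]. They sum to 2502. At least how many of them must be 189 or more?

Each value short of 189 is at most 188, costing at least 196 − 188 = 8 against the maximum total of 2548.
We can afford to lose at most 2548 − 2502 = 46, so at most ⌊46/8⌋ = 5 fall short, and at least 8 are ≥ 189.
Exactly 8 works: 8 values at 196 and 5 at 188 total 2508; lower one of the high values by 6 (still ≥ 189) to hit 2502.

8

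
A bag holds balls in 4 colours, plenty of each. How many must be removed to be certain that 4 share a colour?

In the worst case you draw 3 of each of the 4 colours: 4 × 3 = 12.
One more forces 4 of some colour, so 12 + 1 = 13.

13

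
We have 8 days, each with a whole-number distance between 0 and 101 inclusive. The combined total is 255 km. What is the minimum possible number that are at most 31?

Let j be the number exceeding 31. Then the total is ≥ 32·j + 0·(8 − j) = 0 + 32j.
So 32j ≤ 255 and j ≤ 7; hence at least 8 − 7 = 1 are ≤ 31.
Exactly 1 works: 1 value at 0 and 7 at 32 total 224; raise one of the low values by 31 (still ≤ 31) to hit 255.

1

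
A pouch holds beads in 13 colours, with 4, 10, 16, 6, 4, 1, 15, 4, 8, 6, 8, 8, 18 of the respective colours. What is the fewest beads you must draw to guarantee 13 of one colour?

96

In the worst case you take as many as possible of each colour without reaching 13: 4 + 10 + 12 + 6 + 4 + 1 + 12 + 4 + 8 + 6 + 8 + 8 + 12 = 95.
The next one must give 13 of some colour, so 95 + 1 = 96.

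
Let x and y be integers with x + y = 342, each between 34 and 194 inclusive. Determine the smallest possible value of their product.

xy = x(342 − x) is concave in x, so over [148, 194] it is minimized at an endpoint.
The extreme feasible split is x = 148, y = 194, giving xy = 28712.

28712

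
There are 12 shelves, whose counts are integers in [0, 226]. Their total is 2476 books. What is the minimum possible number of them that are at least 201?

3

Each value short of 201 is at most 200, costing at least 226 − 200 = 26 against the maximum total of 2712.
We can afford to lose at most 2712 − 2476 = 236, so at most ⌊236/26⌋ = 9 fall short, and at least 3 are ≥ 201.
Exactly 3 works: 3 values at 226 and 9 at 200 total 2478; lower one of the high values by 2 (still ≥ 201) to hit 2476.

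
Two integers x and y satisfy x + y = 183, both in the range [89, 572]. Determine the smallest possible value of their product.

8366

Since x + y is fixed, pushing one of them to its bound minimizes the product.
At the endpoint x = 89, y = 183 − 89 = 94, so xy = 89 × 94 = 8366.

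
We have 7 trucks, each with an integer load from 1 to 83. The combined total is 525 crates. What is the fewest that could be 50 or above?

6

Each value short of 50 is at most 49, costing at least 83 − 49 = 34 against the maximum total of 581.
We can afford to lose at most 581 − 525 = 56, so at most ⌊56/34⌋ = 1 fall short, and at least 6 are ≥ 50.
Exactly 6 works: 6 values at 83 and 1 at 49 total 547; lower one of the high values by 22 (still ≥ 50) to hit 525.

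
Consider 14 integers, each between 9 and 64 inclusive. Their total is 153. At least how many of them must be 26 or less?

If only k of them are at most 26, the other 14 − k are at least 27, so the total is at least (14 − k)·27 + k·9.
This is ≤ 153, so (14 − k)·27 + 9k ≤ 153, which gives k ≥ 13.
Exactly 13 works: 13 values at 9 and 1 at 27 total 144; raise one of the low values by 9 (still ≤ 26) to hit 153.

13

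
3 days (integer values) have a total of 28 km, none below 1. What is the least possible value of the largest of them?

10

Some value must be at least ⌈28/3⌉ = 10, since 3 × 9 = 27 < 28.
Taking 2 copies of 9 and 1 copy of 10 gives exactly 28, so 10 is attained.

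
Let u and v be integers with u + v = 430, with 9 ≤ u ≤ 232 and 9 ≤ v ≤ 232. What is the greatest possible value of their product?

46225

For a fixed sum, the product uv is largest when u and v are as close as possible.
Taking u = 215 and v = 215 (both in [9, 232]) gives uv = 46225.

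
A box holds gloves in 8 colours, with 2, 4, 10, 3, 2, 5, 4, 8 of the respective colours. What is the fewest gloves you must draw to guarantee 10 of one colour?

38

In the worst case you take as many as possible of each colour without reaching 10: 2 + 4 + 9 + 3 + 2 + 5 + 4 + 8 = 37.
The next one must give 10 of some colour, so 37 + 1 = 38.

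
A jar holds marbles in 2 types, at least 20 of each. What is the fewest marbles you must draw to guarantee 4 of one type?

In the worst case you draw 3 of each of the 2 types: 2 × 3 = 6.
One more forces 4 of some type, so 6 + 1 = 7.

7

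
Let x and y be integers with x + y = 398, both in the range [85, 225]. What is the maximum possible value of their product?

xy = x(398 − x) is maximized when x is as near 398/2 as the bounds allow.
Taking x = 199 and y = 199 (both in [85, 225]) gives xy = 39601.

39601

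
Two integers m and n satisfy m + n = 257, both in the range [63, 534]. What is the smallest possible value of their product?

Since m + n is fixed, pushing one of them to its bound minimizes the product.
At the endpoint m = 63, n = 257 − 63 = 194, so mn = 63 × 194 = 12222.

12222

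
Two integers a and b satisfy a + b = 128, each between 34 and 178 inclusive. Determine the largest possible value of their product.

4096

ab = a(128 − a) is maximized when a is as near 128/2 as the bounds allow.
Taking a = 64 and b = 64 (both in [34, 178]) gives ab = 4096.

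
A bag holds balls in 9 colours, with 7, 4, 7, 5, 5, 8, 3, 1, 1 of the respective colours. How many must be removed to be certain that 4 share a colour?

In the worst case you take as many as possible of each colour without reaching 4: 3 + 3 + 3 + 3 + 3 + 3 + 3 + 1 + 1 = 23.
The next one must give 4 of some colour, so 23 + 1 = 24.

24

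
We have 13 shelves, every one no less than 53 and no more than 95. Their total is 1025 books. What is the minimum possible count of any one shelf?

Minimizing one value means maximizing the remaining 12.
The other 12 can take up 12 × 95 = 1140 ≥ 1025 − 53, so one shelf can sit at its floor of 53.
Achievable: one at 53 and the other 12 totalling 972, which fits since 12 × 53 ≤ 972 ≤ 12 × 95.

53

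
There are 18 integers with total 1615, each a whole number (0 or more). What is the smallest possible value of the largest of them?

If every one of the 18 were at most 89, the total would be at most 18 × 89 = 1602 < 1615.
Taking 5 copies of 89 and 13 copies of 90 gives exactly 1615, so 90 is attained.

90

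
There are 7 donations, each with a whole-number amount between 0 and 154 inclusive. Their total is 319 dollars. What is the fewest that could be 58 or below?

Each value above 58 is at least 59, contributing at least 59 − 0 = 59 above the floor 0.
The sum exceeds the floor total 0 by 319, so at most ⌊319/59⌋ = 5 exceed 58, and at least 2 are ≤ 58.
Exactly 2 works: 2 values at 0 and 5 at 59 total 295; raise one of the low values by 24 (still ≤ 58) to hit 319.

2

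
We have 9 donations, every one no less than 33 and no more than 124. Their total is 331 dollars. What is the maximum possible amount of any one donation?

67

Maximizing one value means minimizing the remaining 8.
The other 8 contribute at least 8 × 33 = 264, leaving at most 331 − 264 = 67.
Since 67 ≤ 124, this is achievable: one at 67 and 8 at 33.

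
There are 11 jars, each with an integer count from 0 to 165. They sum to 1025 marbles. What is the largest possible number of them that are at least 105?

9

With k values at 105 or above and the rest at least 0, the sum is at least 0 + 105k.
Since the sum is 1025, we need 105k ≤ 1025, i.e. k ≤ 9.
k = 9 is achieved by 9 values at 105 and 2 at 0, total 945; add 80 to one value (staying below 105) to reach 1025.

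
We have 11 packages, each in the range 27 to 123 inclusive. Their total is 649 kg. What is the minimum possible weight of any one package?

27

Minimizing one value means maximizing the remaining 10.
The other 10 can take up 10 × 123 = 1230 ≥ 649 − 27, so one package can sit at its floor of 27.
Achievable: one at 27 and the other 10 totalling 622, which fits since 10 × 27 ≤ 622 ≤ 10 × 123.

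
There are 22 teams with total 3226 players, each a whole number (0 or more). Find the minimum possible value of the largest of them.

If every one of the 22 were at most 146, the total would be at most 22 × 146 = 3212 < 3226.
Taking 8 copies of 146 and 14 copies of 147 gives exactly 3226, so 147 is attained.

147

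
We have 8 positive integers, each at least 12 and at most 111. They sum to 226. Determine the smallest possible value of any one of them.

12

To make one integer as small as possible, make the other 7 as large as possible.
The other 7 can take up 7 × 111 = 777 ≥ 226 − 12, so one integer can sit at its floor of 12.
Achievable: one at 12 and the other 7 totalling 214, which fits since 7 × 12 ≤ 214 ≤ 7 × 111.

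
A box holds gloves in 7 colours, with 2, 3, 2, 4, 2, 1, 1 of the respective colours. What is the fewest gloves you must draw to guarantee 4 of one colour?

15

In the worst case you take as many as possible of each colour without reaching 4: 2 + 3 + 2 + 3 + 2 + 1 + 1 = 14.
The next one must give 4 of some colour, so 14 + 1 = 15.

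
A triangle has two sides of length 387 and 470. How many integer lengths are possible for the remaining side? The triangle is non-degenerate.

The triangle inequality gives |387 − 470| < c < 387 + 470, i.e. 83 < c < 857.
So c can be any integer from 84 to 856: 773 values.

773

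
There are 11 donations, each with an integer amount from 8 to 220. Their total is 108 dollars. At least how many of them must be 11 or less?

If only k of them are at most 11, the other 11 − k are at least 12, so the total is at least (11 − k)·12 + k·8.
This is ≤ 108, so (11 − k)·12 + 8k ≤ 108, which gives k ≥ 6.
Exactly 6 works: 6 values at 8 and 5 at 12 total 108.

6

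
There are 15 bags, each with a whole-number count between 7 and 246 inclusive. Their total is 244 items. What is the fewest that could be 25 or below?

8

If only k of them are at most 25, the other 15 − k are at least 26, so the total is at least (15 − k)·26 + k·7.
This is ≤ 244, so (15 − k)·26 + 7k ≤ 244, which gives k ≥ 8.
Exactly 8 works: 8 values at 7 and 7 at 26 total 238; raise one of the low values by 6 (still ≤ 25) to hit 244.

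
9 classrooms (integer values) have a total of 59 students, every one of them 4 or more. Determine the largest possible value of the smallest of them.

The 9 values sum to 59, so their minimum is at most ⌊59/9⌋ = 6.
Achievable: 4 of them at 6 and 5 at 7 total 59.

6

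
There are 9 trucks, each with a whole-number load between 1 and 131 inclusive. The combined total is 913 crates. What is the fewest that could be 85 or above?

If only k of them are at least 85, the other 9 − k are at most 84, so the total is at most k·131 + (9 − k)·84.
This must reach 913, so k·131 + (9 − k)·84 ≥ 913, giving k ≥ 4.
Exactly 4 works: 4 values at 131 and 5 at 84 total 944; lower one of the high values by 31 (still ≥ 85) to hit 913.

4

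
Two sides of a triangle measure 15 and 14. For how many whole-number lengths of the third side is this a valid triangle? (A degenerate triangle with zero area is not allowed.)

The triangle inequality gives |15 − 14| < c < 15 + 14, i.e. 1 < c < 29.
So c can be any integer from 2 to 28: 27 values.

27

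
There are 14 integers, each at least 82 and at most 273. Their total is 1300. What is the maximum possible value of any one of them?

Maximizing one value means minimizing the remaining 13.
The other 13 contribute at least 13 × 82 = 1066, leaving at most 1300 − 1066 = 234.
Since 234 ≤ 273, this is achievable: one at 234 and 13 at 82.

234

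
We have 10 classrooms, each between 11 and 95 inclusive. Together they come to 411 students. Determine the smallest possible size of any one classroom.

Minimizing one value means maximizing the remaining 9.
The other 9 can take up 9 × 95 = 855 ≥ 411 − 11, so one classroom can sit at its floor of 11.
Achievable: one at 11 and the other 9 totalling 400, which fits since 9 × 11 ≤ 400 ≤ 9 × 95.

11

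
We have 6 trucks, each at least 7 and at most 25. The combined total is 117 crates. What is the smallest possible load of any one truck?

To make one truck as small as possible, make the other 5 as large as possible.
The other 5 can take up 5 × 25 = 125 ≥ 117 − 7, so one truck can sit at its floor of 7.
Achievable: one at 7 and the other 5 totalling 110, which fits since 5 × 7 ≤ 110 ≤ 5 × 25.

7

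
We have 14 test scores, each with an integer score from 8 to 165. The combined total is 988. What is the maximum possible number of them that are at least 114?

If k of the values are ≥ 114, the total is ≥ 114k + 8(14 − k).
Setting 114k + 8(14 − k) ≤ 988 gives 106k ≤ 876, so k ≤ 8.
k = 8 is achieved by 8 values at 114 and 6 at 8, total 960; add 28 to one value (staying below 114) to reach 988.

8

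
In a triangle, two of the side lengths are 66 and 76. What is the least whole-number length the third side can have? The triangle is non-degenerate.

11

The third side must exceed |66 − 76| = 10.
The smallest integer above 10 is 11.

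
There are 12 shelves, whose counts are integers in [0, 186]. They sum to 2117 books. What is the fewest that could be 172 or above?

Each value short of 172 is at most 171, costing at least 186 − 171 = 15 against the maximum total of 2232.
We can afford to lose at most 2232 − 2117 = 115, so at most ⌊115/15⌋ = 7 fall short, and at least 5 are ≥ 172.
Exactly 5 works: 5 values at 186 and 7 at 171 total 2127; lower one of the high values by 10 (still ≥ 172) to hit 2117.

5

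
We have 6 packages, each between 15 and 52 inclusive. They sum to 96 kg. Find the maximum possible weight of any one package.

To make one package as large as possible, make the other 5 as small as possible.
The other 5 contribute at least 5 × 15 = 75, leaving at most 96 − 75 = 21.
Since 21 ≤ 52, this is achievable: one at 21 and 5 at 15.

21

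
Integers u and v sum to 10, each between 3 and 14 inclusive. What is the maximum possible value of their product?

For a fixed sum, the product uv is largest when u and v are as close as possible.
Taking u = 5 and v = 5 (both in [3, 14]) gives uv = 25.

25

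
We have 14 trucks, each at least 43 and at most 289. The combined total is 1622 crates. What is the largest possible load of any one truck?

Maximizing one value means minimizing the remaining 13.
The other 13 contribute at least 13 × 43 = 559, leaving at most 1622 − 559 = 1063.
But each truck is capped at 289, so the maximum is 289.
Achievable: one at 289 and the other 13 totalling 1333, which fits since 13 × 43 ≤ 1333 ≤ 13 × 289.

289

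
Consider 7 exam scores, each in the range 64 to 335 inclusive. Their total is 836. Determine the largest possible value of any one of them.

335

To make one score as large as possible, make the other 6 as small as possible.
The other 6 contribute at least 6 × 64 = 384, leaving at most 836 − 384 = 452.
But each score is capped at 335, so the maximum is 335.
Achievable: one at 335 and the other 6 totalling 501, which fits since 6 × 64 ≤ 501 ≤ 6 × 335.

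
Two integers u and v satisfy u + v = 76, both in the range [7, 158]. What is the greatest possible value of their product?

1444

With u + v fixed, uv peaks when the two are closest together.
Taking u = 38 and v = 38 (both in [7, 158]) gives uv = 1444.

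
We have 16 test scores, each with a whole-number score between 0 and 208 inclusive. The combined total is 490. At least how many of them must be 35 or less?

Each value above 35 is at least 36, contributing at least 36 − 0 = 36 above the floor 0.
The sum exceeds the floor total 0 by 490, so at most ⌊490/36⌋ = 13 exceed 35, and at least 3 are ≤ 35.
Exactly 3 works: 3 values at 0 and 13 at 36 total 468; raise one of the low values by 22 (still ≤ 35) to hit 490.

3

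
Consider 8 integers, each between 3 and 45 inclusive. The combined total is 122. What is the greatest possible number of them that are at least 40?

If k of the values are ≥ 40, the total is ≥ 40k + 3(8 − k).
Setting 40k + 3(8 − k) ≤ 122 gives 37k ≤ 98, so k ≤ 2.
k = 2 is achieved by 2 values at 40 and 6 at 3, total 98; add 24 to one value (staying below 40) to reach 122.

2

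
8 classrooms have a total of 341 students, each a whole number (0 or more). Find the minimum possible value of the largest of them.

The 8 values sum to 341, so their maximum is at least ⌈341/8⌉ = 43.
Equality holds with 5 values of 43 and 3 values of 42.

43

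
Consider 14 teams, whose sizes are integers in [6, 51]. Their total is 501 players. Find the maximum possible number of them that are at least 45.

10

Suppose k of them are at least 45. Those contribute at least 45 each and the other 14 − k at least 6 each.
So the total is at least 45k + 6(14 − k) = 84 + 39k. This must be ≤ 501, giving k ≤ 10.
k = 10 is achieved by 10 values at 45 and 4 at 6, total 474; add 27 to one value (staying below 45) to reach 501.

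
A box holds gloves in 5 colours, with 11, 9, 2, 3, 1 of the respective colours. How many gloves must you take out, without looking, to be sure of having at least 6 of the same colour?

17

In the worst case you take as many as possible of each colour without reaching 6: 5 + 5 + 2 + 3 + 1 = 16.
The next one must give 6 of some colour, so 16 + 1 = 17.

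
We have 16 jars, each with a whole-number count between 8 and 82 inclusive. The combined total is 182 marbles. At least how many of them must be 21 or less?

13

If only k of them are at most 21, the other 16 − k are at least 22, so the total is at least (16 − k)·22 + k·8.
This is ≤ 182, so (16 − k)·22 + 8k ≤ 182, which gives k ≥ 13.
Exactly 13 works: 13 values at 8 and 3 at 22 total 170; raise one of the low values by 12 (still ≤ 21) to hit 182.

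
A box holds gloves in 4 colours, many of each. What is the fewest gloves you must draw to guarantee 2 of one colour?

You could draw 1 of every colour without reaching 2 of any — 4 in all.
One more forces 2 of some colour, so 4 + 1 = 5.

5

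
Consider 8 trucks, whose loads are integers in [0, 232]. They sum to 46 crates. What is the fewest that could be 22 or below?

6

Let j be the number exceeding 22. Then the total is ≥ 23·j + 0·(8 − j) = 0 + 23j.
So 23j ≤ 46 and j ≤ 2; hence at least 8 − 2 = 6 are ≤ 22.
Exactly 6 works: 6 values at 0 and 2 at 23 total 46.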